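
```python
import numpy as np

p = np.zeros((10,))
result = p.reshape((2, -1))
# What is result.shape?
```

(2, 5)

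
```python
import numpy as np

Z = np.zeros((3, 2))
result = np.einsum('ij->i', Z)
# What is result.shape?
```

(3,)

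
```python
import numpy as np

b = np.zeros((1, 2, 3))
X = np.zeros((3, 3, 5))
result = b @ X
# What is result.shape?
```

(3, 2, 5)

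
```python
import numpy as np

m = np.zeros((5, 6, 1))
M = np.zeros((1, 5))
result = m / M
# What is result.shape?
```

(5, 6, 5)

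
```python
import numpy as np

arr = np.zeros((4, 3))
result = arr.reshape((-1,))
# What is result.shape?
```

(12,)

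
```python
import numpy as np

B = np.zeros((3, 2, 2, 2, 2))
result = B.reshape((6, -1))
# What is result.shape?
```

(6, 8)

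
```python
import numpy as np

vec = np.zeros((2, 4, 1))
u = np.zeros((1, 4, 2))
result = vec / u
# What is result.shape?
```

(2, 4, 2)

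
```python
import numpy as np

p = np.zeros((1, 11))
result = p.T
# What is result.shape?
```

(11, 1)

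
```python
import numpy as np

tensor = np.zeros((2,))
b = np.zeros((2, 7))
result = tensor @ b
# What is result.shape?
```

(7,)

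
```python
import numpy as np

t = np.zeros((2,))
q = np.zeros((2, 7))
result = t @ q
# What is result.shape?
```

(7,)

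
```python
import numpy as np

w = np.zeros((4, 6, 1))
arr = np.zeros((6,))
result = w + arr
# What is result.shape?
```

(4, 6, 6)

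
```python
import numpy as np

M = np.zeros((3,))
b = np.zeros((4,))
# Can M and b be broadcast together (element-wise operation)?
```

No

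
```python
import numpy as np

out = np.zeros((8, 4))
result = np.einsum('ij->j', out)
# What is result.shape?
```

(4,)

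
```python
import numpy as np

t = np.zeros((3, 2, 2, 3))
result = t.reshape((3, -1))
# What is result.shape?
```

(3, 12)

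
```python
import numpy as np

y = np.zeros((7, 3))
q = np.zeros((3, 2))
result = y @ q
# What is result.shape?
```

(7, 2)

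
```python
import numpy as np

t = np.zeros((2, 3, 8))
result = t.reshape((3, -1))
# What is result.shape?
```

(3, 16)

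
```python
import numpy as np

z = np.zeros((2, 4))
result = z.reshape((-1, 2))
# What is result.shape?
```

(4, 2)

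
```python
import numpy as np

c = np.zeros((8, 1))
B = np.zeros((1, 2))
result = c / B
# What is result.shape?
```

(8, 2)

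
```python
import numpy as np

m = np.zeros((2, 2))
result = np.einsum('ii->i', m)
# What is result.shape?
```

(2,)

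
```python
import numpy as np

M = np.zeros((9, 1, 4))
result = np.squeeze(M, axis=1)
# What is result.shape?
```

(9, 4)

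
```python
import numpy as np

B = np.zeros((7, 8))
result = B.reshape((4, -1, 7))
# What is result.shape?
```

(4, 2, 7)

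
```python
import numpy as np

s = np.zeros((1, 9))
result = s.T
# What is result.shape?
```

(9, 1)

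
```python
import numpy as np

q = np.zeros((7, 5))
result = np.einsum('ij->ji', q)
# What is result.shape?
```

(5, 7)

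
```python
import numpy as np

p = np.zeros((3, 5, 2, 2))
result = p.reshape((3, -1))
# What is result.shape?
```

(3, 20)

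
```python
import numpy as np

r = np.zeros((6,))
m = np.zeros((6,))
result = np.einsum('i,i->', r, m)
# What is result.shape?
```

()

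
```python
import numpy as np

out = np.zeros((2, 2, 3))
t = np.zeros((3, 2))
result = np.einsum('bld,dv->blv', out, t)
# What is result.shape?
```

(2, 2, 2)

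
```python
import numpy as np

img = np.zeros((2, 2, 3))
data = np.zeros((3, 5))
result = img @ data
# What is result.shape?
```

(2, 2, 5)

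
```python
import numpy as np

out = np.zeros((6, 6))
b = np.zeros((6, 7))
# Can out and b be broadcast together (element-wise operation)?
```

No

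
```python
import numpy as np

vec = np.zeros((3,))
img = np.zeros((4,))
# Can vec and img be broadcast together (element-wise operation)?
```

No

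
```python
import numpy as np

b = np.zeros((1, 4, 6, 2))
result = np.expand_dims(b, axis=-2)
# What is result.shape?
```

(1, 4, 6, 1, 2)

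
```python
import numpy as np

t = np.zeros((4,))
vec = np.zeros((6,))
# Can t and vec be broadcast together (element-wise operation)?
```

No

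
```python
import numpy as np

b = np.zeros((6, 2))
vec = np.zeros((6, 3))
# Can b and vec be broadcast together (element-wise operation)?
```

No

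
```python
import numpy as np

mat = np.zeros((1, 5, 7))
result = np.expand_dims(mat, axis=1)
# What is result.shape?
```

(1, 1, 5, 7)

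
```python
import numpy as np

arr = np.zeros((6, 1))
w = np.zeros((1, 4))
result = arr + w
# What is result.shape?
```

(6, 4)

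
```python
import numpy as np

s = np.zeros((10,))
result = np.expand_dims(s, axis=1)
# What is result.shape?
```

(10, 1)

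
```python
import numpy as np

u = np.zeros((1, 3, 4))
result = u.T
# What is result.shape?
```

(4, 3, 1)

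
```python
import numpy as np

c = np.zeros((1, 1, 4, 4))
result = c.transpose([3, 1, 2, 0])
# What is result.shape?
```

(4, 1, 4, 1)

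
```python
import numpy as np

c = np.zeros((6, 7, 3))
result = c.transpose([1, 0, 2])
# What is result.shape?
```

(7, 6, 3)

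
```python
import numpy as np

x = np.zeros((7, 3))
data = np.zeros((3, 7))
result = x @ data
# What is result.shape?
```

(7, 7)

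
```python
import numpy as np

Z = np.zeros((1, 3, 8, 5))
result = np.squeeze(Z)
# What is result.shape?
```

(3, 8, 5)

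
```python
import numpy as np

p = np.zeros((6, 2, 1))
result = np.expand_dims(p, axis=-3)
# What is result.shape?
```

(6, 1, 2, 1)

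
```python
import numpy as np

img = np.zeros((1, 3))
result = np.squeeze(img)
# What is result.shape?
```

(3,)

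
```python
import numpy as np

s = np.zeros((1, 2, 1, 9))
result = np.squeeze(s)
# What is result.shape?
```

(2, 9)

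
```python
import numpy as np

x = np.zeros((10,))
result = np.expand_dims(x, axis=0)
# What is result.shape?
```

(1, 10)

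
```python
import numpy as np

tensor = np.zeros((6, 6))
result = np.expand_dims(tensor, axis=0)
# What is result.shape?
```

(1, 6, 6)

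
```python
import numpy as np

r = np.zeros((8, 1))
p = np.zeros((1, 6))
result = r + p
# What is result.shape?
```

(8, 6)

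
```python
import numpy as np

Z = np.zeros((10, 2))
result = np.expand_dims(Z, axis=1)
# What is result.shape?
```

(10, 1, 2)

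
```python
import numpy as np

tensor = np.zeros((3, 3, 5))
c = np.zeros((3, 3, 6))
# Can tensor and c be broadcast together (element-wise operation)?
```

No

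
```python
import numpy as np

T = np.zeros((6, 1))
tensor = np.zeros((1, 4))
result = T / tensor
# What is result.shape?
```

(6, 4)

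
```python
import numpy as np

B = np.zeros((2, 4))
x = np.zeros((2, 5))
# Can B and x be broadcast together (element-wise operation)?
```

No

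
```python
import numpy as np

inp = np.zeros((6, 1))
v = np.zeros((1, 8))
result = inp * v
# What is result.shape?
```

(6, 8)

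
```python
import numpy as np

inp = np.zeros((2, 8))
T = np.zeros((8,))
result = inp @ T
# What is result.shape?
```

(2,)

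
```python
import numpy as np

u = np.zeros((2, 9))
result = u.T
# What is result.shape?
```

(9, 2)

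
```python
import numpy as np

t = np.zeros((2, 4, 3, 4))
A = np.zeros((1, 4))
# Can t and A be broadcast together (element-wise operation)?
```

Yes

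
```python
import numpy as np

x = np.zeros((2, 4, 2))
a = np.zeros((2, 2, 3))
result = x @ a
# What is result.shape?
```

(2, 4, 3)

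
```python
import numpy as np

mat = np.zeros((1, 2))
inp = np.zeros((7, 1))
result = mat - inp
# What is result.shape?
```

(7, 2)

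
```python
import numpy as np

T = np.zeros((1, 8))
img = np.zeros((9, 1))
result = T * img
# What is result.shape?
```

(9, 8)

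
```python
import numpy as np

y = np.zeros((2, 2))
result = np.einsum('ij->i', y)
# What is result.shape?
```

(2,)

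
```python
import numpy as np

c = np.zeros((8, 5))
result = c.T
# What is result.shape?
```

(5, 8)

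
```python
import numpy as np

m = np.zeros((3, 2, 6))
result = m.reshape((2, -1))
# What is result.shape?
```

(2, 18)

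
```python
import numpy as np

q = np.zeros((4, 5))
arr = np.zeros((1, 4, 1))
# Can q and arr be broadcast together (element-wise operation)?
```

Yes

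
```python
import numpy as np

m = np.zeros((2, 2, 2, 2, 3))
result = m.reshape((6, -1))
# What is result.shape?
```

(6, 8)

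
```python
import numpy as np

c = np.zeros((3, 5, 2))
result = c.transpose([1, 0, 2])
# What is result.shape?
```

(5, 3, 2)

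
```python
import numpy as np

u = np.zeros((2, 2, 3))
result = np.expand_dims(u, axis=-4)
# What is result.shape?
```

(1, 2, 2, 3)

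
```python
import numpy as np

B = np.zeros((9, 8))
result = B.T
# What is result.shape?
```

(8, 9)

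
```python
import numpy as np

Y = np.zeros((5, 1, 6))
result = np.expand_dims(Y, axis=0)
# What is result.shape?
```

(1, 5, 1, 6)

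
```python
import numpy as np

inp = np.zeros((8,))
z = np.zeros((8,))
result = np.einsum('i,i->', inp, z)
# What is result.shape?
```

()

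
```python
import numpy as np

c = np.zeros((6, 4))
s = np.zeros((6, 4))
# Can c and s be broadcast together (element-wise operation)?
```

Yes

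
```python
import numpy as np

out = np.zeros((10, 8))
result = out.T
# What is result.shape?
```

(8, 10)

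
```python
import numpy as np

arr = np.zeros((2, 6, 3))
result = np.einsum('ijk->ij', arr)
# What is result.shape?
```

(2, 6)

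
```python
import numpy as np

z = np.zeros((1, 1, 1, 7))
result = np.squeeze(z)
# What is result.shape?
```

(7,)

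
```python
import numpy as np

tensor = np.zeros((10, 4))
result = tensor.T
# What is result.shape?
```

(4, 10)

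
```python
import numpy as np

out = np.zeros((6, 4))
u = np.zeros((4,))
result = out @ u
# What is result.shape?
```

(6,)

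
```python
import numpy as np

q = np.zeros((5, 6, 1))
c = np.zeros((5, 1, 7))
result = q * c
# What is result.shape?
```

(5, 6, 7)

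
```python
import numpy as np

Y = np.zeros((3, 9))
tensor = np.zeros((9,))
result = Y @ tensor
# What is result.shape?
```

(3,)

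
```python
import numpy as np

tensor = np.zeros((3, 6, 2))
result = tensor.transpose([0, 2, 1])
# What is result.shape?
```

(3, 2, 6)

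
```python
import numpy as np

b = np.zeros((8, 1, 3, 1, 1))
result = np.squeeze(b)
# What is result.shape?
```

(8, 3)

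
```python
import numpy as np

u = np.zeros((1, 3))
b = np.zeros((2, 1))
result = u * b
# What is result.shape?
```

(2, 3)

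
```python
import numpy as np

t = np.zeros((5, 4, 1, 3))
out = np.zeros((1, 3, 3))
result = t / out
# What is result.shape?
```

(5, 4, 3, 3)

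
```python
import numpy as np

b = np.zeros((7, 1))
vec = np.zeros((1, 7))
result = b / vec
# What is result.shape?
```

(7, 7)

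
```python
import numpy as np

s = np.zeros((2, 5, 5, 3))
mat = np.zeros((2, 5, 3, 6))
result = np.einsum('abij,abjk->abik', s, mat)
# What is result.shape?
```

(2, 5, 5, 6)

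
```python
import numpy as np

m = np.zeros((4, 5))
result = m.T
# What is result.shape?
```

(5, 4)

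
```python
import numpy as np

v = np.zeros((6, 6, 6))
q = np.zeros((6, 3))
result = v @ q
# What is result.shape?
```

(6, 6, 3)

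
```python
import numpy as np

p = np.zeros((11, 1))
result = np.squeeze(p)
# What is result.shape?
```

(11,)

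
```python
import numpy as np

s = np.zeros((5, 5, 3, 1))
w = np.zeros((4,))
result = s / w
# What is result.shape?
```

(5, 5, 3, 4)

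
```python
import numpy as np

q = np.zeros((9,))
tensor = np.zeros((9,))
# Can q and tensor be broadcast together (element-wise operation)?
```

Yes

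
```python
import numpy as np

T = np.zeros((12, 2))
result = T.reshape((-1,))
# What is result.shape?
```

(24,)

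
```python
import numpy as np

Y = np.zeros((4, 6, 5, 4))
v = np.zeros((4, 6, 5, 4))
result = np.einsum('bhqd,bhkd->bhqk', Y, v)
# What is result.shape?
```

(4, 6, 5, 5)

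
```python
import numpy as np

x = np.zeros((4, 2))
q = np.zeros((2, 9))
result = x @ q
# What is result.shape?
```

(4, 9)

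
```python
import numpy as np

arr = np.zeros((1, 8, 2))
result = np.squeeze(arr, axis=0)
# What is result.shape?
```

(8, 2)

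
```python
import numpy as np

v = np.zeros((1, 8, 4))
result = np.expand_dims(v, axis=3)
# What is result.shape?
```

(1, 8, 4, 1)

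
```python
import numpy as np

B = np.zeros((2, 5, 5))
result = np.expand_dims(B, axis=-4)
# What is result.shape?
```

(1, 2, 5, 5)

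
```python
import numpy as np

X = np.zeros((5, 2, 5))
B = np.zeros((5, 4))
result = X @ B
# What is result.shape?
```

(5, 2, 4)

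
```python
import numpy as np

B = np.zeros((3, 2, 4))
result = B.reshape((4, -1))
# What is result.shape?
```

(4, 6)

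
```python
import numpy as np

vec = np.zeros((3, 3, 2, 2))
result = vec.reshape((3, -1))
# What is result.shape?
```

(3, 12)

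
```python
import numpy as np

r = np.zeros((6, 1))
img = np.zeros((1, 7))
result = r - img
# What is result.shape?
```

(6, 7)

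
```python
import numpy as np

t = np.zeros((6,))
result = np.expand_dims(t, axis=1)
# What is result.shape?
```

(6, 1)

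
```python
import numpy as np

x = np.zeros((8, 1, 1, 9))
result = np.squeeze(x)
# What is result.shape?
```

(8, 9)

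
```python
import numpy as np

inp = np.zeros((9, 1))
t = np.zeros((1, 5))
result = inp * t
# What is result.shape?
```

(9, 5)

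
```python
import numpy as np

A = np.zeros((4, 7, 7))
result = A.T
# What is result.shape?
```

(7, 7, 4)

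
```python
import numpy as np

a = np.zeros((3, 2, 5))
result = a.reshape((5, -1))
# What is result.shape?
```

(5, 6)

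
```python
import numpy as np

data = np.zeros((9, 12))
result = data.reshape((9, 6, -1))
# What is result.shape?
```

(9, 6, 2)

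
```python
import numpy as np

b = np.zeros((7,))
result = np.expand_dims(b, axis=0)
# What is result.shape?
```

(1, 7)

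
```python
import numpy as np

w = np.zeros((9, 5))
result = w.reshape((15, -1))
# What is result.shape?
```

(15, 3)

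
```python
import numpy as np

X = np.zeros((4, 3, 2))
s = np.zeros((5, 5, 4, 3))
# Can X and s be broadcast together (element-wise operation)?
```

No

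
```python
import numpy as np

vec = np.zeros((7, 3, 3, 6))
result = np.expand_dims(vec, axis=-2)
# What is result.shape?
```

(7, 3, 3, 1, 6)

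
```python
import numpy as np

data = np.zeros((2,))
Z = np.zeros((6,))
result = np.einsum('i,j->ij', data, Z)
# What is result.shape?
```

(2, 6)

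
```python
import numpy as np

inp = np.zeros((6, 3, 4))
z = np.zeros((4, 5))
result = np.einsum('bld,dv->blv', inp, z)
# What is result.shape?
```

(6, 3, 5)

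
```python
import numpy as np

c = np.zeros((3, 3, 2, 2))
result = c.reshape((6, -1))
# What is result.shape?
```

(6, 6)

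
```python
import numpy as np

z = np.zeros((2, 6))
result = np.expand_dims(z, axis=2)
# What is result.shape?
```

(2, 6, 1)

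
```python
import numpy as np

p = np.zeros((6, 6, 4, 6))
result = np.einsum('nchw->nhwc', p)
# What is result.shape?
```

(6, 4, 6, 6)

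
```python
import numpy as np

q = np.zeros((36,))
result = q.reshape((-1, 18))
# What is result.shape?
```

(2, 18)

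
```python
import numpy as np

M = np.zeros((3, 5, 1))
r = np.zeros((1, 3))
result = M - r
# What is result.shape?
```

(3, 5, 3)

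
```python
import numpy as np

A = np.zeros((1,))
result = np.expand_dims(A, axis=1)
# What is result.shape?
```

(1, 1)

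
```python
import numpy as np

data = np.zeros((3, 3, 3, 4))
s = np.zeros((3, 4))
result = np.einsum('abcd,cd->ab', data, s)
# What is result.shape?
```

(3, 3)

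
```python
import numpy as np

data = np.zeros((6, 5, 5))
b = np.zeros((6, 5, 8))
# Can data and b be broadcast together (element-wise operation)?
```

No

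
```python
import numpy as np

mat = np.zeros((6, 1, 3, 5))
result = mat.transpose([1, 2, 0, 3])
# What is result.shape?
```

(1, 3, 6, 5)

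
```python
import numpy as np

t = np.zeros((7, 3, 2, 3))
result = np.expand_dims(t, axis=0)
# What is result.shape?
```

(1, 7, 3, 2, 3)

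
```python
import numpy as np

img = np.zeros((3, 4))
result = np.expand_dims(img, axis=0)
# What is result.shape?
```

(1, 3, 4)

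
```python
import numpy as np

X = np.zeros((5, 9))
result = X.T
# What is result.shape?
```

(9, 5)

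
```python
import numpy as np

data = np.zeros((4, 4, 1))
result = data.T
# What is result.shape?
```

(1, 4, 4)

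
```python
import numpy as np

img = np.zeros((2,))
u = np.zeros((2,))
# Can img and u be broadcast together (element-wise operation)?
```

Yes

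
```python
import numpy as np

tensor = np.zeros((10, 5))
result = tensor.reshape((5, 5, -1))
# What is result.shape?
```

(5, 5, 2)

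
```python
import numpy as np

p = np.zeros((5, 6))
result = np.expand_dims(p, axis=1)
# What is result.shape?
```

(5, 1, 6)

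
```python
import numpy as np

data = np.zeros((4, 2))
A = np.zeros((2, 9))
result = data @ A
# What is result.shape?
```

(4, 9)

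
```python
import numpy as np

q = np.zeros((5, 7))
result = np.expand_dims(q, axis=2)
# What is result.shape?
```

(5, 7, 1)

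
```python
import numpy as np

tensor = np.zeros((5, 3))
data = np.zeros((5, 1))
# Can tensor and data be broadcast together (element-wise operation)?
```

Yes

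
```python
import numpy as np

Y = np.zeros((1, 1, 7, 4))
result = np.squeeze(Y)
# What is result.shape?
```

(7, 4)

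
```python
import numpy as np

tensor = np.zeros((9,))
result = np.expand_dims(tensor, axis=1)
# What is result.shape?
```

(9, 1)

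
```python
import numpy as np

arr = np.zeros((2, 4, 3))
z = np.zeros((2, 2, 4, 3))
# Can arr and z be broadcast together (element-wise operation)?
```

Yes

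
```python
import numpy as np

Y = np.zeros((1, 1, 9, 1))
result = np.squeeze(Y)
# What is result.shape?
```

(9,)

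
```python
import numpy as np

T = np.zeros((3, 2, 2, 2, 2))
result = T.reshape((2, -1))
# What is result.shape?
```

(2, 24)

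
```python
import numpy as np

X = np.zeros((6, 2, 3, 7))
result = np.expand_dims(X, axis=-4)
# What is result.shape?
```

(6, 1, 2, 3, 7)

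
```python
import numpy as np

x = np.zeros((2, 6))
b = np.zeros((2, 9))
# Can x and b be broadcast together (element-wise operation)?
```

No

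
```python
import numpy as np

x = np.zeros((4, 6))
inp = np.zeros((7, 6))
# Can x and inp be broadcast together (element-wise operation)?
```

No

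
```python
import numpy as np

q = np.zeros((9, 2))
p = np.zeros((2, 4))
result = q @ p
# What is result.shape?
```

(9, 4)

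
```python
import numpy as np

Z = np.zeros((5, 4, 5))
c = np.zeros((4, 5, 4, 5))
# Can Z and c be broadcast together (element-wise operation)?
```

Yes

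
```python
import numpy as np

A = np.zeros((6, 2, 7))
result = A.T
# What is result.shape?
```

(7, 2, 6)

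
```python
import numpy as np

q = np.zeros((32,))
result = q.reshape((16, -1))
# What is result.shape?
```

(16, 2)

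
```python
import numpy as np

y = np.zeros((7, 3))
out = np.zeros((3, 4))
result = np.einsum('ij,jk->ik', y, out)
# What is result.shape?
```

(7, 4)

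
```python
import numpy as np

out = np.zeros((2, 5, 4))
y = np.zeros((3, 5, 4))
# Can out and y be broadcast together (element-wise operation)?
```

No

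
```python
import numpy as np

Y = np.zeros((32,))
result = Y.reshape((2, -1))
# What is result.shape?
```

(2, 16)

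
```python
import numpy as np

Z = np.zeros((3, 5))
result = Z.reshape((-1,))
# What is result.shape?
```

(15,)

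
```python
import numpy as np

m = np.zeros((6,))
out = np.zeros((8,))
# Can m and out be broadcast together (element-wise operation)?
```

No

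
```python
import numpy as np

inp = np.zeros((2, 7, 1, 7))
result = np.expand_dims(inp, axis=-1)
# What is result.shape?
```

(2, 7, 1, 7, 1)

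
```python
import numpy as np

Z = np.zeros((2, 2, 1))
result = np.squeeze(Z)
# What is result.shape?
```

(2, 2)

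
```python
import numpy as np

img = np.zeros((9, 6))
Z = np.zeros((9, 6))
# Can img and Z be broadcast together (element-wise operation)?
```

Yes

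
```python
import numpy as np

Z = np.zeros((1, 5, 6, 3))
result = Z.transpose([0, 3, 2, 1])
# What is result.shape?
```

(1, 3, 6, 5)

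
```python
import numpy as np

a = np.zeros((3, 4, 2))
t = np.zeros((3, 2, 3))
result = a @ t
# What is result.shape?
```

(3, 4, 3)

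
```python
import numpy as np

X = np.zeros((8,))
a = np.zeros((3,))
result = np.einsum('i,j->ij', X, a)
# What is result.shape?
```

(8, 3)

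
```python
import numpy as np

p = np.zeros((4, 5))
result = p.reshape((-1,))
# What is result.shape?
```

(20,)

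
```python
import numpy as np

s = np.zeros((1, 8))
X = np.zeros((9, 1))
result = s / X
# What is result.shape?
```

(9, 8)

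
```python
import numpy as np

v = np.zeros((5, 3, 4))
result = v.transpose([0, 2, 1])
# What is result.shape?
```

(5, 4, 3)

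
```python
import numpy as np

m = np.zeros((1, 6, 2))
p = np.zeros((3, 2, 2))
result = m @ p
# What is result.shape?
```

(3, 6, 2)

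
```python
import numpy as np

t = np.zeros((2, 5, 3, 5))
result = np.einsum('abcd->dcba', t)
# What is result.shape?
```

(5, 3, 5, 2)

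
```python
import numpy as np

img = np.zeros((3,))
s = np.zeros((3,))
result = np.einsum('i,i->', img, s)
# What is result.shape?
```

()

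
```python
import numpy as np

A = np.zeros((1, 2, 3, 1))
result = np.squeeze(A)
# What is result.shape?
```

(2, 3)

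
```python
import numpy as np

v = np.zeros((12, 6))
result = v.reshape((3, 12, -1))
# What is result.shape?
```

(3, 12, 2)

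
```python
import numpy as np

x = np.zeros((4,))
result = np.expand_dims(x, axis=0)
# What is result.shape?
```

(1, 4)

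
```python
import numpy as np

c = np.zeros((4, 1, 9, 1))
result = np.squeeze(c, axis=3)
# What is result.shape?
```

(4, 1, 9)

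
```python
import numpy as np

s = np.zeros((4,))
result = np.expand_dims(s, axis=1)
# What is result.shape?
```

(4, 1)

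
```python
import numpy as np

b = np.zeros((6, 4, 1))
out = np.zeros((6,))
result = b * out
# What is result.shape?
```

(6, 4, 6)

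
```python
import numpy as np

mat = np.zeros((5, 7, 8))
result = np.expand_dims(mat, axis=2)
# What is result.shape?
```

(5, 7, 1, 8)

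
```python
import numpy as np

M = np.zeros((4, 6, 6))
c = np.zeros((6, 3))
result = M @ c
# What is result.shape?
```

(4, 6, 3)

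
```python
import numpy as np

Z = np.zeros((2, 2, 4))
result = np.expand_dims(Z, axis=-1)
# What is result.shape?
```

(2, 2, 4, 1)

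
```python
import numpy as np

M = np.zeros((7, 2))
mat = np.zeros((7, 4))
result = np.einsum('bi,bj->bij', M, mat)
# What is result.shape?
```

(7, 2, 4)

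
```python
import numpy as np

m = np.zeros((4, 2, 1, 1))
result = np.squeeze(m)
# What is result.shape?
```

(4, 2)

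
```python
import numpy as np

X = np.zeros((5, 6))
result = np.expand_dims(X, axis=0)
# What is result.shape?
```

(1, 5, 6)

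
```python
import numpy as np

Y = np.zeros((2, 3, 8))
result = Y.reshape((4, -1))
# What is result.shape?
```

(4, 12)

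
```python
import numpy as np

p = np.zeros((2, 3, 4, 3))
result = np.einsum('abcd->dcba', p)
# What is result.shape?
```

(3, 4, 3, 2)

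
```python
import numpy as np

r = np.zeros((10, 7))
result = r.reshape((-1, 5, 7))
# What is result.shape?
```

(2, 5, 7)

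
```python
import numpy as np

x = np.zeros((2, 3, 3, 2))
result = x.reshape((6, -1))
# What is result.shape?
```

(6, 6)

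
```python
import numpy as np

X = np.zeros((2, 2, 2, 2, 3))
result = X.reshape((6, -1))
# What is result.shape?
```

(6, 8)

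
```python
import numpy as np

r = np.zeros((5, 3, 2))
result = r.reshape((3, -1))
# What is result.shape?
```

(3, 10)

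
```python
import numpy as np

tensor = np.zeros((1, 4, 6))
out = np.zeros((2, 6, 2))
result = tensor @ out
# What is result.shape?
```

(2, 4, 2)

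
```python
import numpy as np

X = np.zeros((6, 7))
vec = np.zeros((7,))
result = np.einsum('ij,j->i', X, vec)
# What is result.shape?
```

(6,)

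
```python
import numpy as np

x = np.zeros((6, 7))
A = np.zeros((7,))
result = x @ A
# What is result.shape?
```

(6,)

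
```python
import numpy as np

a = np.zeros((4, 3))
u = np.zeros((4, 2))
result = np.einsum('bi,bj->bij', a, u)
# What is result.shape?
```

(4, 3, 2)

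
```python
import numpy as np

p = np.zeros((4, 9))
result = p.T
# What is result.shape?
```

(9, 4)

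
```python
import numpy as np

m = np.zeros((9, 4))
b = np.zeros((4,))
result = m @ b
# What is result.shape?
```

(9,)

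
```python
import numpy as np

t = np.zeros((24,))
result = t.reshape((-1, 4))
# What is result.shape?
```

(6, 4)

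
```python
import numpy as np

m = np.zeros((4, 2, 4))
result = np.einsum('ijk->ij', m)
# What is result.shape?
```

(4, 2)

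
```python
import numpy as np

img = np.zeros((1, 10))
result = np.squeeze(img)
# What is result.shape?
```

(10,)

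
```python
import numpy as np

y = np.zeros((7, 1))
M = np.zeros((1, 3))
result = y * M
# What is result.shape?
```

(7, 3)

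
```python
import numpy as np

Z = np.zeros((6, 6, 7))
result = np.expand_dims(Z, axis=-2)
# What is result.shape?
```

(6, 6, 1, 7)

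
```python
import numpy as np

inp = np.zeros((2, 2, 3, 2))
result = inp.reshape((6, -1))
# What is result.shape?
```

(6, 4)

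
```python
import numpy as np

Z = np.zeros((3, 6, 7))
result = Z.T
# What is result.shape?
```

(7, 6, 3)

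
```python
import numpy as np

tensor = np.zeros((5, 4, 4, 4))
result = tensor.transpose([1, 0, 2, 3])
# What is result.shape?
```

(4, 5, 4, 4)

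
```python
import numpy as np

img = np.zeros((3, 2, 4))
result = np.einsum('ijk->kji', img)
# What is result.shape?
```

(4, 2, 3)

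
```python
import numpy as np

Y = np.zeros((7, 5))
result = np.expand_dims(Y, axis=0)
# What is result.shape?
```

(1, 7, 5)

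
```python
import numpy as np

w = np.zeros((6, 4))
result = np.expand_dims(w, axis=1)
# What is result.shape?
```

(6, 1, 4)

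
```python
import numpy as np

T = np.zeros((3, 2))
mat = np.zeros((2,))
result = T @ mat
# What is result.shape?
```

(3,)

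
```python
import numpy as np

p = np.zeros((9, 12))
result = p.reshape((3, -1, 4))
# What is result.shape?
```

(3, 9, 4)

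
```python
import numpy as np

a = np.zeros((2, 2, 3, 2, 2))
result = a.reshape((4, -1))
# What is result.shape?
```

(4, 12)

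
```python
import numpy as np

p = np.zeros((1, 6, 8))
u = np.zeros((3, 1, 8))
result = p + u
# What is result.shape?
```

(3, 6, 8)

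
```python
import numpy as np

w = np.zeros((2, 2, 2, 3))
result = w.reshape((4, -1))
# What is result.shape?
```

(4, 6)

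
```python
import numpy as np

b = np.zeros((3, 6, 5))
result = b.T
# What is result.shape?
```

(5, 6, 3)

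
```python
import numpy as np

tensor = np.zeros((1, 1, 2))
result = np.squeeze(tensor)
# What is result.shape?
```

(2,)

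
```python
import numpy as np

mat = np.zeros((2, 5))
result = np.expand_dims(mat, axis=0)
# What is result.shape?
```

(1, 2, 5)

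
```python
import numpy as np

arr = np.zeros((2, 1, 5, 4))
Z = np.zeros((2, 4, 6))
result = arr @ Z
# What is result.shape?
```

(2, 2, 5, 6)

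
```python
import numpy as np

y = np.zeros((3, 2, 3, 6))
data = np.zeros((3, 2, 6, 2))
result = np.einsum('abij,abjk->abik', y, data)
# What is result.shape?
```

(3, 2, 3, 2)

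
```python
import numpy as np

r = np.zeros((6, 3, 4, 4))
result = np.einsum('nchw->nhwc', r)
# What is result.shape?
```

(6, 4, 4, 3)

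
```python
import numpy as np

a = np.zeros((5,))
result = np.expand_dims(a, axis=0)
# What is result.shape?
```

(1, 5)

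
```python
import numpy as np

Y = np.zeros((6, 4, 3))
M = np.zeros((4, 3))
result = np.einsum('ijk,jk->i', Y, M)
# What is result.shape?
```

(6,)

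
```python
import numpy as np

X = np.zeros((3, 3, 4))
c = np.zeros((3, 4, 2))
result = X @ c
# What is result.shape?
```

(3, 3, 2)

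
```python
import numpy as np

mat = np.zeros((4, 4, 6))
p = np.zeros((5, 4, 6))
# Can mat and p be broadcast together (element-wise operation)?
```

No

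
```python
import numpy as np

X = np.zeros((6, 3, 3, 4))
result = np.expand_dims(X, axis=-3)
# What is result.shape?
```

(6, 3, 1, 3, 4)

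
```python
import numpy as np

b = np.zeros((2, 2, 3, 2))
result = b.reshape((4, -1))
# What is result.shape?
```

(4, 6)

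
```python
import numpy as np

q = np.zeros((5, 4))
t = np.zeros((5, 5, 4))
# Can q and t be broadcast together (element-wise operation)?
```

Yes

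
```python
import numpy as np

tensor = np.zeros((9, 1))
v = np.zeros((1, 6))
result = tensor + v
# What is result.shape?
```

(9, 6)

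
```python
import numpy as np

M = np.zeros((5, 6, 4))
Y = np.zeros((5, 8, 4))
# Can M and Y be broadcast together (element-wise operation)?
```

No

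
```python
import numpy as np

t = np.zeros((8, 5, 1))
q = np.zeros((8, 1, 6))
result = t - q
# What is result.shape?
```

(8, 5, 6)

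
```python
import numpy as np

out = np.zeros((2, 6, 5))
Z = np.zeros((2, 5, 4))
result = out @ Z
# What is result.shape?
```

(2, 6, 4)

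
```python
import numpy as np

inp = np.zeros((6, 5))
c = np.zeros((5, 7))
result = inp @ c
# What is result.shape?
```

(6, 7)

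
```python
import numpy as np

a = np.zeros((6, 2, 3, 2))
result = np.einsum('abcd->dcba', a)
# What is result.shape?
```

(2, 3, 2, 6)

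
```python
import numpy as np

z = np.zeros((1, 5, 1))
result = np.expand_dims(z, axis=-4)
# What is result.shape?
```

(1, 1, 5, 1)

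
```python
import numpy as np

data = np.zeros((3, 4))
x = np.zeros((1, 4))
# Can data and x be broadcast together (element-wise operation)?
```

Yes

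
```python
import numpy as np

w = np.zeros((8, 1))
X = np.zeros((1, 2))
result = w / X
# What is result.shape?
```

(8, 2)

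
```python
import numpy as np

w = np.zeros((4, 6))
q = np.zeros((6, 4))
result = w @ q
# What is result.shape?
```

(4, 4)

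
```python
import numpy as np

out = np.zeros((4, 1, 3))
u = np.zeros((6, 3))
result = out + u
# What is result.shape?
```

(4, 6, 3)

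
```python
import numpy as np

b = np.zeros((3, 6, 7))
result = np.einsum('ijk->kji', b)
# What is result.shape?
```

(7, 6, 3)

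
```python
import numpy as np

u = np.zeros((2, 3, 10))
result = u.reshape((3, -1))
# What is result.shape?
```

(3, 20)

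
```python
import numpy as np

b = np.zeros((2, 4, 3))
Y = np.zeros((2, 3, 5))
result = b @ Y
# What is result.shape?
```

(2, 4, 5)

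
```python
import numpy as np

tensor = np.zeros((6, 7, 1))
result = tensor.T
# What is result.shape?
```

(1, 7, 6)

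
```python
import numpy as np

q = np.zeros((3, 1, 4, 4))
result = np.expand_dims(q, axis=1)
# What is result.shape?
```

(3, 1, 1, 4, 4)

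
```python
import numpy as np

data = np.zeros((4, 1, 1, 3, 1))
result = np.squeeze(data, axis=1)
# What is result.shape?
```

(4, 1, 3, 1)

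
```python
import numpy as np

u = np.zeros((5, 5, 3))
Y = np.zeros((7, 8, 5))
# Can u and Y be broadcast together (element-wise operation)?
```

No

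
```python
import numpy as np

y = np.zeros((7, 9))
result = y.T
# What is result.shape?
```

(9, 7)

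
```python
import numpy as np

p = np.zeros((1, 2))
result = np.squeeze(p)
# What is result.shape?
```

(2,)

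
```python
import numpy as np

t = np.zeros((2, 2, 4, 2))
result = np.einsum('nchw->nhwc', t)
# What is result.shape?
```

(2, 4, 2, 2)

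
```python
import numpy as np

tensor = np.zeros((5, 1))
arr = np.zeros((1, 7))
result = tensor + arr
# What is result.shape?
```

(5, 7)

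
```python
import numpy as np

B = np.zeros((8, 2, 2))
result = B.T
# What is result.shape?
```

(2, 2, 8)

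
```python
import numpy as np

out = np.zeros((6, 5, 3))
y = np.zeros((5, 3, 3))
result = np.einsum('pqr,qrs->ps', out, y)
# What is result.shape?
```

(6, 3)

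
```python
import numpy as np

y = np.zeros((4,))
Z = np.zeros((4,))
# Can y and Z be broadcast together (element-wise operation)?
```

Yes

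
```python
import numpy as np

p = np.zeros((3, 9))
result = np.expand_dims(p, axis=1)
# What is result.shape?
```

(3, 1, 9)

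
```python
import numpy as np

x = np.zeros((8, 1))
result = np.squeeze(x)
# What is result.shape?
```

(8,)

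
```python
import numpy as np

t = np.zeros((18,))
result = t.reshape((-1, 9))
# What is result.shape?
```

(2, 9)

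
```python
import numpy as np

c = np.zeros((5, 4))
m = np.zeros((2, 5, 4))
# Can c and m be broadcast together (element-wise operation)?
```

Yes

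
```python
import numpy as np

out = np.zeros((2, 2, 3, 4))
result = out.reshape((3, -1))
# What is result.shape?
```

(3, 16)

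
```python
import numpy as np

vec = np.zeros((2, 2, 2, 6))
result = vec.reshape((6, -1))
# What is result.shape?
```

(6, 8)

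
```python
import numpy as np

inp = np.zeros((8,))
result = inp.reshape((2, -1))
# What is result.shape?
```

(2, 4)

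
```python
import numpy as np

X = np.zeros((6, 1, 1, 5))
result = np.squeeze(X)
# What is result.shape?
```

(6, 5)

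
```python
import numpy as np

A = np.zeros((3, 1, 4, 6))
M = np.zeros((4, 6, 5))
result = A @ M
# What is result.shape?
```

(3, 4, 4, 5)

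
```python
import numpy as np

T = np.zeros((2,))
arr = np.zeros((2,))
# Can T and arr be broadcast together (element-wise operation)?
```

Yes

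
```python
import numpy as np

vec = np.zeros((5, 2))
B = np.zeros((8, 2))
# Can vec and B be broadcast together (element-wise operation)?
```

No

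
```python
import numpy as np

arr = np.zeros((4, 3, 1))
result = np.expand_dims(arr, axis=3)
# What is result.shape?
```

(4, 3, 1, 1)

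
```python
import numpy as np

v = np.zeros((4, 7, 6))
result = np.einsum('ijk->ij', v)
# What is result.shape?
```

(4, 7)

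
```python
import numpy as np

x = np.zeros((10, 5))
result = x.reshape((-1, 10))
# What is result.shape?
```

(5, 10)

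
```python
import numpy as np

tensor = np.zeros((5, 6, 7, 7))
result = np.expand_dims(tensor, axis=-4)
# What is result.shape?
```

(5, 1, 6, 7, 7)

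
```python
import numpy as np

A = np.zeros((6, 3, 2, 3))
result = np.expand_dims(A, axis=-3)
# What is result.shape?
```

(6, 3, 1, 2, 3)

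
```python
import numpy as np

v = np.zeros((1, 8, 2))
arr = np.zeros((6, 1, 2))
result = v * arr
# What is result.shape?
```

(6, 8, 2)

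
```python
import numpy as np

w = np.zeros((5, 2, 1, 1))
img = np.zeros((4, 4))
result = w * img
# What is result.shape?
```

(5, 2, 4, 4)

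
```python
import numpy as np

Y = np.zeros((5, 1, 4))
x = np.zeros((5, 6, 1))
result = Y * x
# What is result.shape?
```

(5, 6, 4)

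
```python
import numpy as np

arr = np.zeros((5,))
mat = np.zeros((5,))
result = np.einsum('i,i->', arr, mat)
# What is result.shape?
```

()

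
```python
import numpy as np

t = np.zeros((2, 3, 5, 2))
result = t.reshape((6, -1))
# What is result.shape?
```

(6, 10)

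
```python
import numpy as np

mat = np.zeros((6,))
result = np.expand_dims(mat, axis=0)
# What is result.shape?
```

(1, 6)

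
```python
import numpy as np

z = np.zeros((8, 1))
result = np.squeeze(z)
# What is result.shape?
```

(8,)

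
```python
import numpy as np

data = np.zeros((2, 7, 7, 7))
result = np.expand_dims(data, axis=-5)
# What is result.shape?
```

(1, 2, 7, 7, 7)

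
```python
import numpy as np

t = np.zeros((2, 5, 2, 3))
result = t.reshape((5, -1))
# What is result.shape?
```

(5, 12)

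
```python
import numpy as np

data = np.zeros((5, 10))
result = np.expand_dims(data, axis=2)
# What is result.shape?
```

(5, 10, 1)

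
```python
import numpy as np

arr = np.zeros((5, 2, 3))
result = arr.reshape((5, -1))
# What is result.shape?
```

(5, 6)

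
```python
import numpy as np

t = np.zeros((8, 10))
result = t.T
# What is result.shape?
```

(10, 8)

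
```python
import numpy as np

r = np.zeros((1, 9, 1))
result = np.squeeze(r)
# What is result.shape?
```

(9,)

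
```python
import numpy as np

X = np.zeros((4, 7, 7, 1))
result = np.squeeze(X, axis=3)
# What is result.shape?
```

(4, 7, 7)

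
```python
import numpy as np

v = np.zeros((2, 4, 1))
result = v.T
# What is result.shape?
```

(1, 4, 2)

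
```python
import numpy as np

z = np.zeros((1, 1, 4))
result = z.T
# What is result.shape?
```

(4, 1, 1)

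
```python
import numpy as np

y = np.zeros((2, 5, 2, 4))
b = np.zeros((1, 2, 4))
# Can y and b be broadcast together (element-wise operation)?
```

Yes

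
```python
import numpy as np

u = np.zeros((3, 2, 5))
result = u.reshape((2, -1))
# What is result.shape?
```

(2, 15)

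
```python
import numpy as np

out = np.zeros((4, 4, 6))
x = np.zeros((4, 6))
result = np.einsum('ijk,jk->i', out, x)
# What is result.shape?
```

(4,)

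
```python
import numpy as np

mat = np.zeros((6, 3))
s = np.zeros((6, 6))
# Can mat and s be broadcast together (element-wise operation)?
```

No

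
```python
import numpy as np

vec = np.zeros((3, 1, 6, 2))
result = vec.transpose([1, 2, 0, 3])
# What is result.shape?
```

(1, 6, 3, 2)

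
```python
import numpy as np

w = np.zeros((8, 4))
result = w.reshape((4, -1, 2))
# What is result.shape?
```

(4, 4, 2)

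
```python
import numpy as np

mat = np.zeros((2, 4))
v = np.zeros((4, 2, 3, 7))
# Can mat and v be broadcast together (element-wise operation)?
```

No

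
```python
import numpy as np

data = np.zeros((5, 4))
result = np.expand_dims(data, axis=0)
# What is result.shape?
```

(1, 5, 4)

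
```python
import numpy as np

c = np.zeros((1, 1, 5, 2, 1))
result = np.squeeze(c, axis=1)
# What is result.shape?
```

(1, 5, 2, 1)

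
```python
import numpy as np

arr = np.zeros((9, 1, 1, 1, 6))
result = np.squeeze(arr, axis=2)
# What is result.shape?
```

(9, 1, 1, 6)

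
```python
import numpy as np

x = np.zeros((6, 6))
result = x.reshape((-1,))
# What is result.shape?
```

(36,)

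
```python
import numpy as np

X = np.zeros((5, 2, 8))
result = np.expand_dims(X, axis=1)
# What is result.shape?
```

(5, 1, 2, 8)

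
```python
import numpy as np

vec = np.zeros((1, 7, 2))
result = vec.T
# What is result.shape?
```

(2, 7, 1)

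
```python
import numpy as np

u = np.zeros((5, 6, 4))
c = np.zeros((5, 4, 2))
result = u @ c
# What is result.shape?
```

(5, 6, 2)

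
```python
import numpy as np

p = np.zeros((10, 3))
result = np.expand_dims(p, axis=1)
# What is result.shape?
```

(10, 1, 3)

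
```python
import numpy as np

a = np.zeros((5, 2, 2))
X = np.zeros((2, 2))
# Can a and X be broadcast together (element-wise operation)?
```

Yes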